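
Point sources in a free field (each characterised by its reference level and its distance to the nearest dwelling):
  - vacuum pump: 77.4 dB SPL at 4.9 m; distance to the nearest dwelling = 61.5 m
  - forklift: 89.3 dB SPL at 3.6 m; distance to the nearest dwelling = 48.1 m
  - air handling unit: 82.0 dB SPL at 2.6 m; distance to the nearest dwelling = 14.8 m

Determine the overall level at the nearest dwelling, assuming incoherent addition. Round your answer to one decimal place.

First find each source's level at the receiver (point-source: −20·log₁₀(r/r_ref)), then combine on an intensity basis.
vacuum pump: 77.4 − 20·log₁₀(61.5/4.9) = 77.4 − 21.97 = 55.43 dB SPL.
forklift: 89.3 − 20·log₁₀(48.1/3.6) = 89.3 − 22.52 = 66.78 dB SPL.
air handling unit: 82.0 − 20·log₁₀(14.8/2.6) = 82.0 − 15.11 = 66.89 dB SPL.
Σ 10^(L/10) = 1.001e+07 → L_total = 10·log₁₀(1.001e+07) = 70.00 dB SPL.

70.0 dB SPL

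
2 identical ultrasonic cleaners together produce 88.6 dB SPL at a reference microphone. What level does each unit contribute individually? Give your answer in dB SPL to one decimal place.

2 equal contributions raise the level by 10·log₁₀ 2 = 3.010 dB, so each unit alone gives 88.6 − 3.010.

85.6 dB SPL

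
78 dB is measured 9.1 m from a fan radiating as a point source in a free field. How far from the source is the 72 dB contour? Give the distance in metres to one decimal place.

The 6.0 dB drop corresponds to a distance ratio of 10^(6.0/20) for a point source.
r₂ = 9.1·10^((78−72)/20) = 9.1·10^(6.0/20) = 18.16 m.

18.2 m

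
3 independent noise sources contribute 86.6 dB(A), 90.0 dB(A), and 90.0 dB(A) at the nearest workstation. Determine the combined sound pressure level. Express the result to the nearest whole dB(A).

94 dB(A)

Incoherent sources combine by intensity addition: L_total = 10·log₁₀(Σ 10^(L_i/10)).
Σ 10^(L/10) = 10^(86.6/10) + 10^(90.0/10) + 10^(90.0/10) = 2.457e+09.
L_total = 10·log₁₀(2.457e+09) = 93.90 dB(A).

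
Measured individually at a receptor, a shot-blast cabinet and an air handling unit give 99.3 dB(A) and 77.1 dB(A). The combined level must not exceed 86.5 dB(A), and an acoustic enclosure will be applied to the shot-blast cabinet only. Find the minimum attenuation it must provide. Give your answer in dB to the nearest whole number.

13 dB

Fixed contribution from the other source: Σ 10^(L/10) = 10^(77.1/10) = 5.129e+07 (77.10 dB(A)).
To meet 86.5 dB(A) overall, the treated shot-blast cabinet may contribute at most 10^(86.5/10) − 5.129e+07 = 3.954e+08, i.e. 85.97 dB(A).
So the shot-blast cabinet must be reduced from 99.3 to 85.97 dB(A): IL = 13.33 dB.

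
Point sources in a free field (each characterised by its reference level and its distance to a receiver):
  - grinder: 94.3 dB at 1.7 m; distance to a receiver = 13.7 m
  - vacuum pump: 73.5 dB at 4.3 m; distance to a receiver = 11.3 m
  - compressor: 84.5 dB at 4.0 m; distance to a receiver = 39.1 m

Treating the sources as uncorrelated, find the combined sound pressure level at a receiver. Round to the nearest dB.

77 dB

Propagate each source to the receiver with L = L_ref − 20·log₁₀(r/r_ref), then add intensities.
grinder: 94.3 − 20·log₁₀(13.7/1.7) = 94.3 − 18.13 = 76.17 dB.
vacuum pump: 73.5 − 20·log₁₀(11.3/4.3) = 73.5 − 8.39 = 65.11 dB.
compressor: 84.5 − 20·log₁₀(39.1/4.0) = 84.5 − 19.80 = 64.70 dB.
Σ 10^(L/10) = 4.763e+07 → L_total = 10·log₁₀(4.763e+07) = 76.78 dB.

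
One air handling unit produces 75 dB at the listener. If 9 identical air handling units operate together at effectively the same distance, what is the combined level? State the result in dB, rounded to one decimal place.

N identical incoherent sources raise the level by 10·log₁₀ N.
L_total = 75 + 10·log₁₀(9) = 75 + 9.542 = 84.54 dB.

84.5 dB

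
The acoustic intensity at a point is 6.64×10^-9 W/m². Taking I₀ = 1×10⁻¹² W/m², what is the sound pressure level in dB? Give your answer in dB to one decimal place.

38.2 dB

Dividing by I₀ shifts the exponent by 12: I/I₀ = 6.64×10^3.
L = 10·(0.8222 + 3) = 38.22 dB.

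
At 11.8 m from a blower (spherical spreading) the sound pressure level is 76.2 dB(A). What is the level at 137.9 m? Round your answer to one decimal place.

Spherical spreading from a point source gives a 20·log₁₀(r₂/r₁) drop.
L₂ = 76.2 − 20·log₁₀(137.9/11.8) = 76.2 − 21.354 = 54.85 dB(A).

54.8 dB(A)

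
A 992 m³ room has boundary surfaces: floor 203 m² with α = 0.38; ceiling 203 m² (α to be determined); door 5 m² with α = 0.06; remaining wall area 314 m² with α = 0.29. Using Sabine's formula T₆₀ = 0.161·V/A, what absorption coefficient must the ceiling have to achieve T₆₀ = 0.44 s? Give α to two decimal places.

From T₆₀ = 0.161·V/A, the target T₆₀ = 0.44 s needs A = 0.161·992/0.44 = 362.98 m².
Absorption from the other surfaces = 203·0.38 + 5·0.06 + 314·0.29 = 168.50 m², so the ceiling must supply 194.48 m² over 203 m².
α = 194.48/203 = 0.958.

0.96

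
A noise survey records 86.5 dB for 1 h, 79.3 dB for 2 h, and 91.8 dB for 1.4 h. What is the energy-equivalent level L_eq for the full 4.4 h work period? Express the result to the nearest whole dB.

Weight each interval's intensity by its duration and average over T = 4.4 h:
Σ tᵢ·10^(Lᵢ/10) = 1·10^(86.5/10) + 2·10^(79.3/10) + 1.4·10^(91.8/10) = 2.736e+09.
L_eq = 10·log₁₀(2.736e+09/4.4) = 87.94 dB.

88 dB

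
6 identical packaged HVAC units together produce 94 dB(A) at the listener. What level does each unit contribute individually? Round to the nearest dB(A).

For N identical incoherent sources L_total = L₁ + 10·log₁₀ N, so L₁ = 94 − 10·log₁₀(6) = 94 − 7.782.

86 dB(A)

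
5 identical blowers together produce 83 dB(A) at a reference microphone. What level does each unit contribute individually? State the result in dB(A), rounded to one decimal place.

76.0 dB(A)

5 equal contributions raise the level by 10·log₁₀ 5 = 6.990 dB, so each unit alone gives 83 − 6.990.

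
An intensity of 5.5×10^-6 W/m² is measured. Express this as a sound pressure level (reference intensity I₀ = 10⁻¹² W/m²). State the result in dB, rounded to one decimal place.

67.4 dB

I/I₀ = 5.5×10^-6/10⁻¹² = 5.5×10^6, and L = 10·log₁₀(I/I₀).
L = 10·(0.7404 + 6) = 67.40 dB.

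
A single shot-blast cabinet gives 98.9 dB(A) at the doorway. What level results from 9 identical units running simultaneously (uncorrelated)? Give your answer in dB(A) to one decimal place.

108.4 dB(A)

L_total = L₁ + 10·log₁₀ N for N identical incoherent sources.
L_total = 98.9 + 10·log₁₀(9) = 98.9 + 9.542 = 108.44 dB(A).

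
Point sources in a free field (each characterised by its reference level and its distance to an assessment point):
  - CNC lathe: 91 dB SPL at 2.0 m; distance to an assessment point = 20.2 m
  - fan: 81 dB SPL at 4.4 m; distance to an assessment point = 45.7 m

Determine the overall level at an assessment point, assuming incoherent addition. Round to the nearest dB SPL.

71 dB SPL

Propagate each source to the receiver with L = L_ref − 20·log₁₀(r/r_ref), then add intensities.
CNC lathe: 91 − 20·log₁₀(20.2/2.0) = 91 − 20.09 = 70.91 dB SPL.
fan: 81 − 20·log₁₀(45.7/4.4) = 81 − 20.33 = 60.67 dB SPL.
Σ 10^(L/10) = 1.351e+07 → L_total = 10·log₁₀(1.351e+07) = 71.31 dB SPL.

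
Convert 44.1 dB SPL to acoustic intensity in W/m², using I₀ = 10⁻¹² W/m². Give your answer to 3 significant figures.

I = I₀·10^(L/10) = 10⁻¹² × 10^(44.1/10) = 10^(-7.590).

2.57e-08 W/m²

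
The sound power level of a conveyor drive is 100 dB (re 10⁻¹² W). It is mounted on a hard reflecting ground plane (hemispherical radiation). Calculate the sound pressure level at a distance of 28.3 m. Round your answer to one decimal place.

63.0 dB

The power spreads over a hemisphere of area 2π·r², so L_p = L_w − 10·log₁₀(2π·r²).
2π·r² = 5032 m², 10·log₁₀ of that is 37.018 dB.
L_p = 100 − 37.018 = 62.98 dB.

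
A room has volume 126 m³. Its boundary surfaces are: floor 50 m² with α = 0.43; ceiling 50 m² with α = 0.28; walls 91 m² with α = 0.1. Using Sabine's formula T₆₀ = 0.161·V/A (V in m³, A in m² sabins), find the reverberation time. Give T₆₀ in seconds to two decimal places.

Total absorption A = 50·0.43 + 50·0.28 + 91·0.1 = 44.60 m² sabins.
T₆₀ = 0.161·V/A = 0.161·126/44.60 = 0.455 s.

0.45 s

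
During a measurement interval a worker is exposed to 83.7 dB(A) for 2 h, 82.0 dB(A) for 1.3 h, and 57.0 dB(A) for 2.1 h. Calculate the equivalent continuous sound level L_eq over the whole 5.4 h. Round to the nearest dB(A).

81 dB(A)

L_eq = 10·log₁₀[(1/T)·Σ tᵢ·10^(Lᵢ/10)] with T = 5.4 h.
Σ tᵢ·10^(Lᵢ/10) = 2·10^(83.7/10) + 1.3·10^(82.0/10) + 2.1·10^(57.0/10) = 6.759e+08.
L_eq = 10·log₁₀(6.759e+08/5.4) = 80.98 dB(A).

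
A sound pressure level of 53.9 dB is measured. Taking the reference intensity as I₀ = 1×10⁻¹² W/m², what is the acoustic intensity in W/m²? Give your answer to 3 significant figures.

I = I₀·10^(L/10) = 10⁻¹² × 10^(53.9/10) = 10^(-6.610).

2.45e-07 W/m²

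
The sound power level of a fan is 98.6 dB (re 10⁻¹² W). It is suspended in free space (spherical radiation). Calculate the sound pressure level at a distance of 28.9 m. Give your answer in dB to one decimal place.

L_p = L_w − 10·log₁₀(4π·r²) with r = 28.9 m.
4π·r² = 1.05e+04 m², 10·log₁₀ of that is 40.210 dB.
L_p = 98.6 − 40.210 = 58.39 dB.

58.4 dB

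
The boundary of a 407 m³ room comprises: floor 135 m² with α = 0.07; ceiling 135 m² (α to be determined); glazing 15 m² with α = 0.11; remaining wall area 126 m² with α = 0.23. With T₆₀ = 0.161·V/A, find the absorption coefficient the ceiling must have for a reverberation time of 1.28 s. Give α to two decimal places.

0.08

From T₆₀ = 0.161·V/A, the target T₆₀ = 1.28 s needs A = 0.161·407/1.28 = 51.19 m².
Absorption from the other surfaces = 135·0.07 + 15·0.11 + 126·0.23 = 40.08 m², so the ceiling must supply 11.11 m² over 135 m².
α = 11.11/135 = 0.082.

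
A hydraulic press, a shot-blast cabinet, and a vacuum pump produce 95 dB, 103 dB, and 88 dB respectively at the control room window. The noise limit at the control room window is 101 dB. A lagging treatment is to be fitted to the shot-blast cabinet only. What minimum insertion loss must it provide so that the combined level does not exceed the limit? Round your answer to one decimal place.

Fixed contribution from the other sources: Σ 10^(L/10) = 10^(95/10) + 10^(88/10) = 3.793e+09 (95.79 dB).
The limit corresponds to 10^(101/10) = 1.259e+10; subtracting the fixed part leaves 8.796e+09 for the shot-blast cabinet, i.e. 99.44 dB.
So the shot-blast cabinet must be reduced from 103 to 99.44 dB: IL = 3.56 dB.

3.6 dB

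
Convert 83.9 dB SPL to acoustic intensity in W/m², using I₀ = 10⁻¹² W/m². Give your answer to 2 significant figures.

0.00025 W/m²

I/I₀ = 10^(83.9/10) = 2.455e+08, so I = 2.455e+08 × 10⁻¹² W/m².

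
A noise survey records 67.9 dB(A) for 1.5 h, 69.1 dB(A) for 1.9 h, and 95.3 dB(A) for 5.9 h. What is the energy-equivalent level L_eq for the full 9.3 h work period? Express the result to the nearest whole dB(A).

The energy average is taken in the linear domain: L_eq = 10·log₁₀[(Σ tᵢ·10^(Lᵢ/10))/T], T = 9.3 h.
Σ tᵢ·10^(Lᵢ/10) = 1.5·10^(67.9/10) + 1.9·10^(69.1/10) + 5.9·10^(95.3/10) = 2.002e+10.
L_eq = 10·log₁₀(2.002e+10/9.3) = 93.33 dB(A).

93 dB(A)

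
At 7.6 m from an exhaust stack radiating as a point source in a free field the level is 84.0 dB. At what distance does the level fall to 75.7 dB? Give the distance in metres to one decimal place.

For a point source L₁ − L₂ = 20·log₁₀(r₂/r₁), so r₂ = r₁·10^((L₁−L₂)/20).
r₂ = 7.6·10^((84.0−75.7)/20) = 7.6·10^(8.3/20) = 19.76 m.

19.8 m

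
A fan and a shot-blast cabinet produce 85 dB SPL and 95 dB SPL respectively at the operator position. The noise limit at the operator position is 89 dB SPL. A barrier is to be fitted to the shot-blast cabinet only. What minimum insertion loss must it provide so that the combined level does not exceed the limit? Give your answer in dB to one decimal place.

8.2 dB

The untreated sources together contribute 10^(85/10) = 3.162e+08, i.e. 85.00 dB SPL.
To meet 89 dB SPL overall, the treated shot-blast cabinet may contribute at most 10^(89/10) − 3.162e+08 = 4.781e+08, i.e. 86.80 dB SPL.
Required insertion loss = 95 − 86.80 = 8.20 dB.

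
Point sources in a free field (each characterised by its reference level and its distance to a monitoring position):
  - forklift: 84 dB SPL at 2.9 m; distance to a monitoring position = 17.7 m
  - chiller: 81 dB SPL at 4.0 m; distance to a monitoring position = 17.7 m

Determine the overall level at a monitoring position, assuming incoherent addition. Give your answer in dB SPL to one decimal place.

Apply inverse-square spreading to bring every level to the receiver, then sum 10^(L/10).
forklift: 84 − 20·log₁₀(17.7/2.9) = 84 − 15.71 = 68.29 dB SPL.
chiller: 81 − 20·log₁₀(17.7/4.0) = 81 − 12.92 = 68.08 dB SPL.
Σ 10^(L/10) = 1.317e+07 → L_total = 10·log₁₀(1.317e+07) = 71.20 dB SPL.

71.2 dB SPL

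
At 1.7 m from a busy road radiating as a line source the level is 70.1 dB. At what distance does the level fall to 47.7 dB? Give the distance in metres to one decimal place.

295.4 m

The 22.4 dB drop corresponds to a distance ratio of 10^(22.4/10) for a line source.
r₂ = 1.7·10^((70.1−47.7)/10) = 1.7·10^(22.4/10) = 295.43 m.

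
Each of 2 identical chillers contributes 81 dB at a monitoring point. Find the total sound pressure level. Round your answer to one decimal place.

84.0 dB

L_total = L₁ + 10·log₁₀ N for N identical incoherent sources.
L_total = 81 + 10·log₁₀(2) = 81 + 3.010 = 84.01 dB.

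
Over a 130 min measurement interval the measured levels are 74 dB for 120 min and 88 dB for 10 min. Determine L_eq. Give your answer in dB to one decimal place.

L_eq = 10·log₁₀[(1/T)·Σ tᵢ·10^(Lᵢ/10)] with T = 130 min.
Σ tᵢ·10^(Lᵢ/10) = 120·10^(74/10) + 10·10^(88/10) = 9.324e+09.
L_eq = 10·log₁₀(9.324e+09/130) = 78.56 dB.

78.6 dB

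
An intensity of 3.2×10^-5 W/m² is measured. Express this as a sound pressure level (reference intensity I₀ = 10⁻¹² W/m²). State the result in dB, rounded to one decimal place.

75.1 dB

L = 10·log₁₀(I/I₀) = 10·log₁₀(3.2×10^-5/10⁻¹²) = 10·log₁₀(3.2×10^7).
L = 10·(0.5051 + 7) = 75.05 dB.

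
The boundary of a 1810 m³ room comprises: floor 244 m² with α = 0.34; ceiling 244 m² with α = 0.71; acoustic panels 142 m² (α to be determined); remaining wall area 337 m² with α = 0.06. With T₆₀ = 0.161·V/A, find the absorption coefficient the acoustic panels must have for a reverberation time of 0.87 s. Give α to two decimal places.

Required total absorption A = 0.161·1810/0.87 = 334.95 m².
Absorption from the other surfaces = 244·0.34 + 244·0.71 + 337·0.06 = 276.42 m², so the acoustic panels must supply 58.53 m² over 142 m².
α = 58.53/142 = 0.412.

0.41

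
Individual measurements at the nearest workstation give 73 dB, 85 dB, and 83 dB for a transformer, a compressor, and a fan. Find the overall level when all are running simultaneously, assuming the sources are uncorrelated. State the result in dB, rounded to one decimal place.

87.3 dB

Incoherent sources combine by intensity addition: L_total = 10·log₁₀(Σ 10^(L_i/10)).
Σ 10^(L/10) = 10^(73/10) + 10^(85/10) + 10^(83/10) = 5.357e+08.
L_total = 10·log₁₀(5.357e+08) = 87.29 dB.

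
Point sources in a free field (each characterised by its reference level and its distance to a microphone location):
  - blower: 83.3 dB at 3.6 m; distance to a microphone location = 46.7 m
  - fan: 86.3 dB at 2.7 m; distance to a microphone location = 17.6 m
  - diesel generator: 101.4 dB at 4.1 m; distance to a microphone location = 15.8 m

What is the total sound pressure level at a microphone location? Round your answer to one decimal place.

Propagate each source to the receiver with L = L_ref − 20·log₁₀(r/r_ref), then add intensities.
blower: 83.3 − 20·log₁₀(46.7/3.6) = 83.3 − 22.26 = 61.04 dB.
fan: 86.3 − 20·log₁₀(17.6/2.7) = 86.3 − 16.28 = 70.02 dB.
diesel generator: 101.4 − 20·log₁₀(15.8/4.1) = 101.4 − 11.72 = 89.68 dB.
Σ 10^(L/10) = 9.408e+08 → L_total = 10·log₁₀(9.408e+08) = 89.74 dB.

89.7 dB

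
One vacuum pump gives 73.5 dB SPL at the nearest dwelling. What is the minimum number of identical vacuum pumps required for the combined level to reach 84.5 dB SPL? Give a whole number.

N identical sources give L₁ + 10·log₁₀ N, so require 10·log₁₀ N ≥ 84.5 − 73.5 = 11.0 dB.
N ≥ 10^(11.0/10) = 12.589, so N = 13.

13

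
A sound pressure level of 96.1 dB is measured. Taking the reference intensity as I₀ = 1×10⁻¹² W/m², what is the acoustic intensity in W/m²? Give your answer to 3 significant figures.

I = I₀·10^(L/10) = 10⁻¹² × 10^(96.1/10) = 10^(-2.390).

0.00407 W/m²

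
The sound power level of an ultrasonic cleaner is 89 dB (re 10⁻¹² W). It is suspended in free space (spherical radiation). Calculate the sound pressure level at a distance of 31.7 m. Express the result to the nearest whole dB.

Free-field spherical radiation: L_p = L_w − 10·log₁₀(4π·r²), r = 31.7 m.
4π·r² = 1.263e+04 m², 10·log₁₀ of that is 41.013 dB.
L_p = 89 − 41.013 = 47.99 dB.

48 dB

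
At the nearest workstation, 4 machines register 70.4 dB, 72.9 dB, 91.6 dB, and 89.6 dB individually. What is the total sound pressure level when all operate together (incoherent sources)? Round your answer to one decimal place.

Incoherent sources combine by intensity addition: L_total = 10·log₁₀(Σ 10^(L_i/10)).
Σ 10^(L/10) = 10^(70.4/10) + 10^(72.9/10) + 10^(91.6/10) + 10^(89.6/10) = 2.388e+09.
L_total = 10·log₁₀(2.388e+09) = 93.78 dB.

93.8 dB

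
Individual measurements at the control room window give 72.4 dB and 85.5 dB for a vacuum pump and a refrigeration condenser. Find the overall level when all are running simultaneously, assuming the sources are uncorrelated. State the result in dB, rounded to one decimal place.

For uncorrelated sources the intensities add, so convert each level to linear form, sum, and take 10·log₁₀ of the total.
Σ 10^(L/10) = 10^(72.4/10) + 10^(85.5/10) = 3.722e+08.
L_total = 10·log₁₀(3.722e+08) = 85.71 dB.

85.7 dB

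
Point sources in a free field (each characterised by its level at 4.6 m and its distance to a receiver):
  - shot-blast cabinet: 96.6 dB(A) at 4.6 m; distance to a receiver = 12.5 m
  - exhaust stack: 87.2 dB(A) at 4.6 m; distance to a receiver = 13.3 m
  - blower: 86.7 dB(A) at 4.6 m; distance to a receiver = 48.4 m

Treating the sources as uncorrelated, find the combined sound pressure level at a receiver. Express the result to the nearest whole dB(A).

88 dB(A)

Propagate each source to the receiver with L = L_ref − 20·log₁₀(r/r_ref), then add intensities.
shot-blast cabinet: 96.6 − 20·log₁₀(12.5/4.6) = 96.6 − 8.68 = 87.92 dB(A).
exhaust stack: 87.2 − 20·log₁₀(13.3/4.6) = 87.2 − 9.22 = 77.98 dB(A).
blower: 86.7 − 20·log₁₀(48.4/4.6) = 86.7 − 20.44 = 66.26 dB(A).
Σ 10^(L/10) = 6.860e+08 → L_total = 10·log₁₀(6.860e+08) = 88.36 dB(A).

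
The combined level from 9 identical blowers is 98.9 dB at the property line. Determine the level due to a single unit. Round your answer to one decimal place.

9 equal contributions raise the level by 10·log₁₀ 9 = 9.542 dB, so each unit alone gives 98.9 − 9.542.

89.4 dB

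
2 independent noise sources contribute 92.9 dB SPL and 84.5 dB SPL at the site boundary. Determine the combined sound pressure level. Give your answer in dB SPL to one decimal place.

93.5 dB SPL

Incoherent sources combine by intensity addition: L_total = 10·log₁₀(Σ 10^(L_i/10)).
Σ 10^(L/10) = 10^(92.9/10) + 10^(84.5/10) = 2.232e+09.
L_total = 10·log₁₀(2.232e+09) = 93.49 dB SPL.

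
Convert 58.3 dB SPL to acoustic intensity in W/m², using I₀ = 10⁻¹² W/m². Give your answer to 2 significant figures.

L = 10·log₁₀(I/I₀) ⇒ I = I₀·10^(L/10) = 10⁻¹² × 10^5.83.

6.8e-07 W/m²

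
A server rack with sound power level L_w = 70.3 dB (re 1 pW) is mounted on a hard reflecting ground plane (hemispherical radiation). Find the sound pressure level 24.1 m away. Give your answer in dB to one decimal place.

34.7 dB

L_p = L_w − 10·log₁₀(2π·r²) with r = 24.1 m.
2π·r² = 3649 m², 10·log₁₀ of that is 35.622 dB.
L_p = 70.3 − 35.622 = 34.68 dB.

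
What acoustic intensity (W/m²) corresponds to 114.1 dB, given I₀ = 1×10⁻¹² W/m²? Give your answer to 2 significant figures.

I = I₀·10^(L/10) = 10⁻¹² × 10^(114.1/10) = 10^(-0.590).

0.26 W/m²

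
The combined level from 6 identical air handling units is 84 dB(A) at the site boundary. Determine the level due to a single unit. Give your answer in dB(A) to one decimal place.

Dividing the total intensity by 6 lowers the level by 10·log₁₀ 6 = 7.782 dB: L₁ = 84 − 7.782.

76.2 dB(A)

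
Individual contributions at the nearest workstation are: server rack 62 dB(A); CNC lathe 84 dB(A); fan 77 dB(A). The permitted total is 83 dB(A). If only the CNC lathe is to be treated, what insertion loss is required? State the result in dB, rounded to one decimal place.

2.3 dB

Fixed contribution from the other sources: Σ 10^(L/10) = 10^(62/10) + 10^(77/10) = 5.170e+07 (77.14 dB(A)).
To meet 83 dB(A) overall, the treated CNC lathe may contribute at most 10^(83/10) − 5.170e+07 = 1.478e+08, i.e. 81.70 dB(A).
Required insertion loss = 84 − 81.70 = 2.30 dB.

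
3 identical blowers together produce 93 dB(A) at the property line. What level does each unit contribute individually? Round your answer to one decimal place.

88.2 dB(A)

Dividing the total intensity by 3 lowers the level by 10·log₁₀ 3 = 4.771 dB: L₁ = 93 − 4.771.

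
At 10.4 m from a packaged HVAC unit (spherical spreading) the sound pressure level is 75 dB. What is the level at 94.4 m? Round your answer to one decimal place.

55.8 dB

For a point source, L₂ = L₁ − 20·log₁₀(r₂/r₁).
L₂ = 75 − 20·log₁₀(94.4/10.4) = 75 − 19.159 = 55.84 dB.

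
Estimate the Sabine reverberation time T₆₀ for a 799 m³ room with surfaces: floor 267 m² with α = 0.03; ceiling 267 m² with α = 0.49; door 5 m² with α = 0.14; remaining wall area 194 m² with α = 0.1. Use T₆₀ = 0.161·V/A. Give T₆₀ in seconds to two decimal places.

0.81 s

Total absorption A = 267·0.03 + 267·0.49 + 5·0.14 + 194·0.1 = 158.94 m² sabins.
T₆₀ = 0.161 × 799 / 158.94 = 0.809 s.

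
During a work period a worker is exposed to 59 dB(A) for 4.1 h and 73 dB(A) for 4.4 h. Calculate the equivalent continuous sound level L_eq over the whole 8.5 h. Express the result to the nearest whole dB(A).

L_eq = 10·log₁₀[(1/T)·Σ tᵢ·10^(Lᵢ/10)] with T = 8.5 h.
Σ tᵢ·10^(Lᵢ/10) = 4.1·10^(59/10) + 4.4·10^(73/10) = 9.105e+07.
L_eq = 10·log₁₀(9.105e+07/8.5) = 70.30 dB(A).

70 dB(A)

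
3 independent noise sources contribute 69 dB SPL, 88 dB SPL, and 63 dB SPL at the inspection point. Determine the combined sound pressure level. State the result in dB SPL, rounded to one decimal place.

88.1 dB SPL

Incoherent sources combine by intensity addition: L_total = 10·log₁₀(Σ 10^(L_i/10)).
Σ 10^(L/10) = 10^(69/10) + 10^(88/10) + 10^(63/10) = 6.409e+08.
L_total = 10·log₁₀(6.409e+08) = 88.07 dB SPL.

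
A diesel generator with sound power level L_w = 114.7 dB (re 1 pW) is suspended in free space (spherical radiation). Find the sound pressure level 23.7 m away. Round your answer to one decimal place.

L_p = L_w − 10·log₁₀(4π·r²) with r = 23.7 m.
4π·r² = 7058 m², 10·log₁₀ of that is 38.487 dB.
L_p = 114.7 − 38.487 = 76.21 dB.

76.2 dB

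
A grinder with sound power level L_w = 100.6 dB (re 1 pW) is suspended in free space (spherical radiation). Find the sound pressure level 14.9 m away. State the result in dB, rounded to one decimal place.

66.1 dB

L_p = L_w − 10·log₁₀(4π·r²) with r = 14.9 m.
4π·r² = 2790 m², 10·log₁₀ of that is 34.456 dB.
L_p = 100.6 − 34.456 = 66.14 dB.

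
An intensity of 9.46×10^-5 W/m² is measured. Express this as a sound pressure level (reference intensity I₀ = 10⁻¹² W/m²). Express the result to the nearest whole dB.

80 dB

L = 10·log₁₀(I/I₀) = 10·log₁₀(9.46×10^-5/10⁻¹²) = 10·log₁₀(9.46×10^7).
L = 10·(0.9759 + 7) = 79.76 dB.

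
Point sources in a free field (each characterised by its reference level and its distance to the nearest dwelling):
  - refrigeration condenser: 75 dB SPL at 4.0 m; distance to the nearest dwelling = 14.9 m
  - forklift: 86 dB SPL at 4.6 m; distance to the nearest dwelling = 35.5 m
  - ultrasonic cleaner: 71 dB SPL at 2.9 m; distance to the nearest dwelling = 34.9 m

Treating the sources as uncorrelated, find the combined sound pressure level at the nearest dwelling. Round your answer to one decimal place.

First find each source's level at the receiver (point-source: −20·log₁₀(r/r_ref)), then combine on an intensity basis.
refrigeration condenser: 75 − 20·log₁₀(14.9/4.0) = 75 − 11.42 = 63.58 dB SPL.
forklift: 86 − 20·log₁₀(35.5/4.6) = 86 − 17.75 = 68.25 dB SPL.
ultrasonic cleaner: 71 − 20·log₁₀(34.9/2.9) = 71 − 21.61 = 49.39 dB SPL.
Σ 10^(L/10) = 9.050e+06 → L_total = 10·log₁₀(9.050e+06) = 69.57 dB SPL.

69.6 dB SPL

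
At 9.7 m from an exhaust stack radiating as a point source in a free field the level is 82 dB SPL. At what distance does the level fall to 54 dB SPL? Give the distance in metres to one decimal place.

243.7 m

Point-source spreading drops the level by 20·log₁₀(r₂/r₁); inverting, r₂/r₁ = 10^(ΔL/20).
r₂ = 9.7·10^((82−54)/20) = 9.7·10^(28.0/20) = 243.65 m.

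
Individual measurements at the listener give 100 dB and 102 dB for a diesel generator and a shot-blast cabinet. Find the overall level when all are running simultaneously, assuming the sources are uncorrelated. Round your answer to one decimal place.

Incoherent sources combine by intensity addition: L_total = 10·log₁₀(Σ 10^(L_i/10)).
Σ 10^(L/10) = 10^(100/10) + 10^(102/10) = 2.585e+10.
L_total = 10·log₁₀(2.585e+10) = 104.12 dB.

104.1 dB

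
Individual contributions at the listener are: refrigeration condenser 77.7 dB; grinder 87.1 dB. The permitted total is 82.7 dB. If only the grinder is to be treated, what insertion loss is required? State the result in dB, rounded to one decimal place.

6.1 dB

Fixed contribution from the other source: Σ 10^(L/10) = 10^(77.7/10) = 5.888e+07 (77.70 dB).
To meet 82.7 dB overall, the treated grinder may contribute at most 10^(82.7/10) − 5.888e+07 = 1.273e+08, i.e. 81.05 dB.
So the grinder must be reduced from 87.1 to 81.05 dB: IL = 6.05 dB.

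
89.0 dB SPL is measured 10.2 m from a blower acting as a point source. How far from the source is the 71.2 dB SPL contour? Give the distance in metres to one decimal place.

79.2 m

Point-source spreading drops the level by 20·log₁₀(r₂/r₁); inverting, r₂/r₁ = 10^(ΔL/20).
r₂ = 10.2·10^((89.0−71.2)/20) = 10.2·10^(17.8/20) = 79.18 m.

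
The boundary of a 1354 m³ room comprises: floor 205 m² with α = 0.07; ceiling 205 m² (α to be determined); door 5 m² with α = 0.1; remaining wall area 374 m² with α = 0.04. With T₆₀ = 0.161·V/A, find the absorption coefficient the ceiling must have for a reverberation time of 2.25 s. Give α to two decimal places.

0.33

Required total absorption A = 0.161·1354/2.25 = 96.89 m².
Absorption from the other surfaces = 205·0.07 + 5·0.1 + 374·0.04 = 29.81 m², so the ceiling must supply 67.08 m² over 205 m².
α = 67.08/205 = 0.327.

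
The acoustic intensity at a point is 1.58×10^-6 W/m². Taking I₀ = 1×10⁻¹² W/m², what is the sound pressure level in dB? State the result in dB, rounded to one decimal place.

62.0 dB

I/I₀ = 1.58×10^-6/10⁻¹² = 1.58×10^6, and L = 10·log₁₀(I/I₀).
L = 10·(0.1987 + 6) = 61.99 dB.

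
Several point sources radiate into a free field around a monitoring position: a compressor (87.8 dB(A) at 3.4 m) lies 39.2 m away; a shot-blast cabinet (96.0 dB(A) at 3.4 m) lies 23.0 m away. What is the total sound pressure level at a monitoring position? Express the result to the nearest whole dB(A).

80 dB(A)

First find each source's level at the receiver (point-source: −20·log₁₀(r/r_ref)), then combine on an intensity basis.
compressor: 87.8 − 20·log₁₀(39.2/3.4) = 87.8 − 21.24 = 66.56 dB(A).
shot-blast cabinet: 96.0 − 20·log₁₀(23.0/3.4) = 96.0 − 16.60 = 79.40 dB(A).
Σ 10^(L/10) = 9.153e+07 → L_total = 10·log₁₀(9.153e+07) = 79.62 dB(A).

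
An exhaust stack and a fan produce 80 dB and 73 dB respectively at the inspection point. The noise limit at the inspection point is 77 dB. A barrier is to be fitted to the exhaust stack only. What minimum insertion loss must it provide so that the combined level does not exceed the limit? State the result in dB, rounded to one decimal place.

5.2 dB

The untreated sources together contribute 10^(73/10) = 1.995e+07, i.e. 73.00 dB.
The limit corresponds to 10^(77/10) = 5.012e+07; subtracting the fixed part leaves 3.017e+07 for the exhaust stack, i.e. 74.80 dB.
So the exhaust stack must be reduced from 80 to 74.80 dB: IL = 5.20 dB.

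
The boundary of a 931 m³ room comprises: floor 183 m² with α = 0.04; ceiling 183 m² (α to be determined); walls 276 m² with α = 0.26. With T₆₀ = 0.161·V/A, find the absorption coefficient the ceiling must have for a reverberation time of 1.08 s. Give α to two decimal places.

From T₆₀ = 0.161·V/A, the target T₆₀ = 1.08 s needs A = 0.161·931/1.08 = 138.79 m².
Absorption from the other surfaces = 183·0.04 + 276·0.26 = 79.08 m², so the ceiling must supply 59.71 m² over 183 m².
α = 59.71/183 = 0.326.

0.33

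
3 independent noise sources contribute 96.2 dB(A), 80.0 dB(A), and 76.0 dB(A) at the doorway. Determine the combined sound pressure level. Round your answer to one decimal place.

For uncorrelated sources the intensities add, so convert each level to linear form, sum, and take 10·log₁₀ of the total.
Σ 10^(L/10) = 10^(96.2/10) + 10^(80.0/10) + 10^(76.0/10) = 4.309e+09.
L_total = 10·log₁₀(4.309e+09) = 96.34 dB(A).

96.3 dB(A)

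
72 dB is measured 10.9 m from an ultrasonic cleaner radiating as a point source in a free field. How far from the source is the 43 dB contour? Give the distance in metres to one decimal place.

307.2 m

The 29.0 dB drop corresponds to a distance ratio of 10^(29.0/20) for a point source.
r₂ = 10.9·10^((72−43)/20) = 10.9·10^(29.0/20) = 307.20 m.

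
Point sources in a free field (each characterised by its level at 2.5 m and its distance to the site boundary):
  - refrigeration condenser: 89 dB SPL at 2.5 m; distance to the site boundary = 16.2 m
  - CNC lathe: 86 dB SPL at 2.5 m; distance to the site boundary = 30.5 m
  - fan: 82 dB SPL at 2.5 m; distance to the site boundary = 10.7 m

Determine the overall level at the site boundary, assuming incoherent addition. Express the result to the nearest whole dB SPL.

75 dB SPL

First find each source's level at the receiver (point-source: −20·log₁₀(r/r_ref)), then combine on an intensity basis.
refrigeration condenser: 89 − 20·log₁₀(16.2/2.5) = 89 − 16.23 = 72.77 dB SPL.
CNC lathe: 86 − 20·log₁₀(30.5/2.5) = 86 − 21.73 = 64.27 dB SPL.
fan: 82 − 20·log₁₀(10.7/2.5) = 82 − 12.63 = 69.37 dB SPL.
Σ 10^(L/10) = 3.024e+07 → L_total = 10·log₁₀(3.024e+07) = 74.81 dB SPL.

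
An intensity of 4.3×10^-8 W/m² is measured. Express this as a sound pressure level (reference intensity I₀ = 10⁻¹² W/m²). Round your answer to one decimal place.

Dividing by I₀ shifts the exponent by 12: I/I₀ = 4.3×10^4.
L = 10·(0.6335 + 4) = 46.33 dB.

46.3 dB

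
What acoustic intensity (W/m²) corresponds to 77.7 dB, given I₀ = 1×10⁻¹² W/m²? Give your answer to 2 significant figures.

I = I₀·10^(L/10) = 10⁻¹² × 10^(77.7/10) = 10^(-4.230).

5.9e-05 W/m²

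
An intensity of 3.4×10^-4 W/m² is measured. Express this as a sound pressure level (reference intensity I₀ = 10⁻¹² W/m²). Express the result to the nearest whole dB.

85 dB

I/I₀ = 3.4×10^-4/10⁻¹² = 3.4×10^8, and L = 10·log₁₀(I/I₀).
L = 10·(0.5315 + 8) = 85.31 dB.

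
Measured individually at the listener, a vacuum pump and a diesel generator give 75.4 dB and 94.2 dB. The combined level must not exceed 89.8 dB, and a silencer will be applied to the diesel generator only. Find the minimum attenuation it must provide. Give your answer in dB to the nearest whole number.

5 dB

Fixed contribution from the other source: Σ 10^(L/10) = 10^(75.4/10) = 3.467e+07 (75.40 dB).
The limit corresponds to 10^(89.8/10) = 9.550e+08; subtracting the fixed part leaves 9.203e+08 for the diesel generator, i.e. 89.64 dB.
So the diesel generator must be reduced from 94.2 to 89.64 dB: IL = 4.56 dB.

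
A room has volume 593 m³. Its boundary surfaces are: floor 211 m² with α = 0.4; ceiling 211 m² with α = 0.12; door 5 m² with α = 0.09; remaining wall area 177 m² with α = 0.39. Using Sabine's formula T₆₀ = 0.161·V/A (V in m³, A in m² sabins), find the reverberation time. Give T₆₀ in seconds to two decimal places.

0.53 s

A = Σ Sᵢαᵢ = 211·0.4 + 211·0.12 + 5·0.09 + 177·0.39 = 179.20 m².
T₆₀ = 0.161 × 593 / 179.20 = 0.533 s.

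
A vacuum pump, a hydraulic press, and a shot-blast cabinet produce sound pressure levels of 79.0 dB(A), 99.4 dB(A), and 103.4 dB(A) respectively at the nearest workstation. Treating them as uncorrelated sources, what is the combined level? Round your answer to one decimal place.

104.9 dB(A)

For uncorrelated sources the intensities add, so convert each level to linear form, sum, and take 10·log₁₀ of the total.
Σ 10^(L/10) = 10^(79.0/10) + 10^(99.4/10) + 10^(103.4/10) = 3.067e+10.
L_total = 10·log₁₀(3.067e+10) = 104.87 dB(A).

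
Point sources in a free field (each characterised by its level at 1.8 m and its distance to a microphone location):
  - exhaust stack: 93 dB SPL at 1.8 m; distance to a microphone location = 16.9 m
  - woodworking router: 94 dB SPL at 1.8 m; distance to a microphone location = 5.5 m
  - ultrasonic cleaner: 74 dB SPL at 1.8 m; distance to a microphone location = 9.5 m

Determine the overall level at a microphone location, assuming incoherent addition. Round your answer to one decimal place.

84.7 dB SPL

Apply inverse-square spreading to bring every level to the receiver, then sum 10^(L/10).
exhaust stack: 93 − 20·log₁₀(16.9/1.8) = 93 − 19.45 = 73.55 dB SPL.
woodworking router: 94 − 20·log₁₀(5.5/1.8) = 94 − 9.70 = 84.30 dB SPL.
ultrasonic cleaner: 74 − 20·log₁₀(9.5/1.8) = 74 − 14.45 = 59.55 dB SPL.
Σ 10^(L/10) = 2.926e+08 → L_total = 10·log₁₀(2.926e+08) = 84.66 dB SPL.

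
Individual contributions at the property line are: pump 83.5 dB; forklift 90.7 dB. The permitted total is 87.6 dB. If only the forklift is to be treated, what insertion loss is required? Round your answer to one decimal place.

5.2 dB

Fixed contribution from the other source: Σ 10^(L/10) = 10^(83.5/10) = 2.239e+08 (83.50 dB).
The limit corresponds to 10^(87.6/10) = 5.754e+08; subtracting the fixed part leaves 3.516e+08 for the forklift, i.e. 85.46 dB.
So the forklift must be reduced from 90.7 to 85.46 dB: IL = 5.24 dB.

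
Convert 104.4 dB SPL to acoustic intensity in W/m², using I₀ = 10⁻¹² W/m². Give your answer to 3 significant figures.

0.0275 W/m²

I/I₀ = 10^(104.4/10) = 2.754e+10, so I = 2.754e+10 × 10⁻¹² W/m².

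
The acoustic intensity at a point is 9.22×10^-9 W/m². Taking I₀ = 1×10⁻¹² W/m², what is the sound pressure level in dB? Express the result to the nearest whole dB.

Dividing by I₀ shifts the exponent by 12: I/I₀ = 9.22×10^3.
L = 10·(0.9647 + 3) = 39.65 dB.

40 dB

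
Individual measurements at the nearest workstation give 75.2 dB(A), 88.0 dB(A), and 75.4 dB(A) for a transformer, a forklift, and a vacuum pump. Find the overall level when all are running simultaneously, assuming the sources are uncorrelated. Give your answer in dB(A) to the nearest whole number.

Incoherent sources combine by intensity addition: L_total = 10·log₁₀(Σ 10^(L_i/10)).
Σ 10^(L/10) = 10^(75.2/10) + 10^(88.0/10) + 10^(75.4/10) = 6.987e+08.
L_total = 10·log₁₀(6.987e+08) = 88.44 dB(A).

88 dB(A)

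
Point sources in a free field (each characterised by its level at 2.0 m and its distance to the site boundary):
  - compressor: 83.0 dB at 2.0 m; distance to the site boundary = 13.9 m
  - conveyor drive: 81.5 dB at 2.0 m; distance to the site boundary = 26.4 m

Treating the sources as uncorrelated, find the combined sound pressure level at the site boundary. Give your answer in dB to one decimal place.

66.9 dB

Propagate each source to the receiver with L = L_ref − 20·log₁₀(r/r_ref), then add intensities.
compressor: 83.0 − 20·log₁₀(13.9/2.0) = 83.0 − 16.84 = 66.16 dB.
conveyor drive: 81.5 − 20·log₁₀(26.4/2.0) = 81.5 − 22.41 = 59.09 dB.
Σ 10^(L/10) = 4.941e+06 → L_total = 10·log₁₀(4.941e+06) = 66.94 dB.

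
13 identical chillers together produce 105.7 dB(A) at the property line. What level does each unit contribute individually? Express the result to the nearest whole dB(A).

95 dB(A)

13 equal contributions raise the level by 10·log₁₀ 13 = 11.139 dB, so each unit alone gives 105.7 − 11.139.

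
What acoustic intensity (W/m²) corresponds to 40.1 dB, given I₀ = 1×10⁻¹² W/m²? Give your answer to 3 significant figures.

I/I₀ = 10^(40.1/10) = 1.023e+04, so I = 1.023e+04 × 10⁻¹² W/m².

1.02e-08 W/m²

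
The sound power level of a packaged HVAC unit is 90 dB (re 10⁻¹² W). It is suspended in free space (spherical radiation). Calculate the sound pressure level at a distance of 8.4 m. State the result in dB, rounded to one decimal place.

The power spreads over a sphere of area 4π·r², so L_p = L_w − 10·log₁₀(4π·r²).
4π·r² = 886.7 m², 10·log₁₀ of that is 29.478 dB.
L_p = 90 − 29.478 = 60.52 dB.

60.5 dB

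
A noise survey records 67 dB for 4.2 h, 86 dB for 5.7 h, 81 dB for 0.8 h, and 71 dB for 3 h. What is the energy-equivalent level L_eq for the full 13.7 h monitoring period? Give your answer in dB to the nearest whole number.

82 dB

L_eq = 10·log₁₀[(1/T)·Σ tᵢ·10^(Lᵢ/10)] with T = 13.7 h.
Σ tᵢ·10^(Lᵢ/10) = 4.2·10^(67/10) + 5.7·10^(86/10) + 0.8·10^(81/10) + 3·10^(71/10) = 2.429e+09.
L_eq = 10·log₁₀(2.429e+09/13.7) = 82.49 dB.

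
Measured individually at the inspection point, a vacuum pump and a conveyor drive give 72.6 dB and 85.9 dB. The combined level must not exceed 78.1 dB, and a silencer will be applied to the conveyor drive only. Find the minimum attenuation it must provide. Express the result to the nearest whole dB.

9 dB

Everything except the conveyor drive sums to 10^(72.6/10) = 1.820e+07 in linear terms, 72.60 dB.
The limit corresponds to 10^(78.1/10) = 6.457e+07; subtracting the fixed part leaves 4.637e+07 for the conveyor drive, i.e. 76.66 dB.
Required insertion loss = 85.9 − 76.66 = 9.24 dB.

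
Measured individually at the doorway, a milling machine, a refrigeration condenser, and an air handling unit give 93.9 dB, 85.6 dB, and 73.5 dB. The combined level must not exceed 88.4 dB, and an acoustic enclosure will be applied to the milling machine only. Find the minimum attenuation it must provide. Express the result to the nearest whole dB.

9 dB

Everything except the milling machine sums to 10^(85.6/10) + 10^(73.5/10) = 3.855e+08 in linear terms, 85.86 dB.
The limit corresponds to 10^(88.4/10) = 6.918e+08; subtracting the fixed part leaves 3.064e+08 for the milling machine, i.e. 84.86 dB.
Required insertion loss = 93.9 − 84.86 = 9.04 dB.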